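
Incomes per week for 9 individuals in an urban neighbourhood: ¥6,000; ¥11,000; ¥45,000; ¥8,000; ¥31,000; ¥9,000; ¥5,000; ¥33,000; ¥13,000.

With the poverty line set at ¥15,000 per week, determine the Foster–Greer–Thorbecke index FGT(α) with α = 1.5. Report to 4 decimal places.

Poor units: ¥5,000, ¥6,000, ¥8,000, ¥9,000, ¥11,000, ¥13,000 (q = 6 of N = 9).
Shortfall ratios: (15000−5000)/15000 = 0.6667; (15000−6000)/15000 = 0.6000; (15000−8000)/15000 = 0.4667; (15000−9000)/15000 = 0.4000; (15000−11000)/15000 = 0.2667; (15000−13000)/15000 = 0.1333.
Raised to α = 1.5: 0.54433; 0.46476; 0.31879; 0.25298; 0.13771; 0.04869.
Sum = 1.767258; FGT(1.5) = 1.767258 / 9 = 0.1964.

0.1964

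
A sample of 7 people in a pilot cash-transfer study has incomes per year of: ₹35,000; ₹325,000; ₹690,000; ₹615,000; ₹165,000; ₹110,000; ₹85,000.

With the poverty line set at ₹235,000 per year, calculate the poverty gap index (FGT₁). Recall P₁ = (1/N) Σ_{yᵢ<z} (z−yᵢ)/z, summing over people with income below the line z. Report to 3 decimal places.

0.331

Below z: ₹35,000, ₹85,000, ₹110,000, ₹165,000 (q = 4 of N = 7).
Gap ratios (z−y)/z: (235000−35000)/235000 = 0.8511; (235000−85000)/235000 = 0.6383; (235000−110000)/235000 = 0.5319; (235000−165000)/235000 = 0.2979.
Σ = 2.319149. Dividing by the full population N = 7 gives P₁ = 0.331.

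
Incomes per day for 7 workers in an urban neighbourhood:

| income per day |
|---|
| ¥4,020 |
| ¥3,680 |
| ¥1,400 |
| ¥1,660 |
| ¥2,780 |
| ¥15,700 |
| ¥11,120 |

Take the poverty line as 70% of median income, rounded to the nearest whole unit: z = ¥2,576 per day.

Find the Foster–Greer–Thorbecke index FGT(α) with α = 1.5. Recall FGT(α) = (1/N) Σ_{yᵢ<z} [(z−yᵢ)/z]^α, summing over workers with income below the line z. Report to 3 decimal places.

Poor units: ¥1,400, ¥1,660 (q = 2 of N = 7).
Shortfall ratios: (2576−1400)/2576 = 0.4565; (2576−1660)/2576 = 0.3556.
Raised to α = 1.5: 0.30846; 0.21204.
Sum = 0.520499; FGT(1.5) = 0.520499 / 7 = 0.074.

0.074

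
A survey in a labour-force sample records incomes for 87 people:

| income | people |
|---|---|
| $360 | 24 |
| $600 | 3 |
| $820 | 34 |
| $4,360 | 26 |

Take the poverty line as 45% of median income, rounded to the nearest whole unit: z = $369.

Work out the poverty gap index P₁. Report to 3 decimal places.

Below z: 24×$360 (q = 24 of N = 87).
Relative gaps: (369−360)/369 = 0.0244 (×24).
Sum of shortfalls = 0.585366; P₁ averages over all N: 0.585366 / 87 = 0.007.

0.007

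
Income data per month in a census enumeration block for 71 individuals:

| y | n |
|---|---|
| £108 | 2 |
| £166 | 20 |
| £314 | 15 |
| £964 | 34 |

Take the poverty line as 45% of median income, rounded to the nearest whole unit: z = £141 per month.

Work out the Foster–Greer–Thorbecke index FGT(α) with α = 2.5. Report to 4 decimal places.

Below z: 2×£108 (q = 2 of N = 71).
Relative gaps: (141−108)/141 = 0.2340 (×2).
Raised to α = 2.5: 0.02650 (×2).
Sum = 0.052999; FGT(2.5) = 0.052999 / 71 = 0.0007.

0.0007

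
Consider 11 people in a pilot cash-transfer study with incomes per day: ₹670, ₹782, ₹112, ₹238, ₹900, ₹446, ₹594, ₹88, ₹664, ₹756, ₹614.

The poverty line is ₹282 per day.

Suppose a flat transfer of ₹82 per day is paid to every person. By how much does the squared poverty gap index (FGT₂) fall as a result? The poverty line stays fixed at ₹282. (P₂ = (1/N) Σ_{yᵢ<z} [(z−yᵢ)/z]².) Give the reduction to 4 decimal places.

0.0551

Before: below the line — ₹88, ₹112, ₹238; squared poverty gap index (FGT₂) = 0.078275.
After the ₹82 transfer: below the line — ₹170, ₹194; squared poverty gap index (FGT₂) = 0.023193.
Reduction = 0.078275 − 0.023193 = 0.0551.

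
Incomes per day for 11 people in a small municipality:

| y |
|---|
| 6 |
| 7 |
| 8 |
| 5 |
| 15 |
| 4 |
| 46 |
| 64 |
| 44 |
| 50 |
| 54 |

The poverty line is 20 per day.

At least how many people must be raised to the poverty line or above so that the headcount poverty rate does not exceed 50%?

1

Currently q = 6 of N = 11 are below the line (H = 0.545).
A headcount ratio of at most 50% allows at most ⌊0.50 × 11⌋ = 5 poor people.
So at least 6 − 5 = 1 must be lifted.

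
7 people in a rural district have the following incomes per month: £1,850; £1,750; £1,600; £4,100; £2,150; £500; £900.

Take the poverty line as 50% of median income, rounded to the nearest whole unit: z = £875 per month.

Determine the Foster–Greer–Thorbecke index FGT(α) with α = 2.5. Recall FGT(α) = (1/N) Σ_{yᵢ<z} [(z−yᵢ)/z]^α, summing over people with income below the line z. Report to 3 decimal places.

Below z: £500 (q = 1 of N = 7).
Gap ratios (z−y)/z: (875−500)/875 = 0.4286.
Raised to α = 2.5: 0.12024.
Sum = 0.120243; FGT(2.5) = 0.120243 / 7 = 0.017.

0.017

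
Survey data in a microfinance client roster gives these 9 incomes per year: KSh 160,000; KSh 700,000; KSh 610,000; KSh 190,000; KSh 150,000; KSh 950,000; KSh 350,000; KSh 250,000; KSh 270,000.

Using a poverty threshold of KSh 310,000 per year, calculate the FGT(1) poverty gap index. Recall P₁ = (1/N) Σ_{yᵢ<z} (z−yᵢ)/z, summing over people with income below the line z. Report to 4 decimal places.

0.1900

Below the line: KSh 150,000, KSh 160,000, KSh 190,000, KSh 250,000, KSh 270,000 (q = 5 of N = 9).
Relative gaps: (310000−150000)/310000 = 0.5161; (310000−160000)/310000 = 0.4839; (310000−190000)/310000 = 0.3871; (310000−250000)/310000 = 0.1935; (310000−270000)/310000 = 0.1290.
Σ = 1.709677. Dividing by the full population N = 9 gives P₁ = 0.1900.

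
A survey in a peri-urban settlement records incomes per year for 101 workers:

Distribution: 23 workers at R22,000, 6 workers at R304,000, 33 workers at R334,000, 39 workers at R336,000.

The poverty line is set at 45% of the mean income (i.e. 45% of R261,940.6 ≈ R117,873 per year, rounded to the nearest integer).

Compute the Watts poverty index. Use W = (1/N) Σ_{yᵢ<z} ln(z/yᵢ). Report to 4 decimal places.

0.3822

Below the line: 23×R22,000 (q = 23 of N = 101).
Log shortfalls: ln(117873/22000) = 1.6786 (×23).
W = 38.607002 / 101 = 0.3822.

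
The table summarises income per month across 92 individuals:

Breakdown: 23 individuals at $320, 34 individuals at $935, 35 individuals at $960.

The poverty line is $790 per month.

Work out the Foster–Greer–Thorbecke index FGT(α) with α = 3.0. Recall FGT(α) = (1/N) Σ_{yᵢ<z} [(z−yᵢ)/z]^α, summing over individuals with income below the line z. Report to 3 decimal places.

0.053

Incomes under z: 23×$320 (q = 23 of N = 92).
Normalized shortfalls: (790−320)/790 = 0.5949 (×23).
Raised to α = 3.0: 0.21058 (×23).
Sum = 4.843286; FGT(3.0) = 4.843286 / 92 = 0.053.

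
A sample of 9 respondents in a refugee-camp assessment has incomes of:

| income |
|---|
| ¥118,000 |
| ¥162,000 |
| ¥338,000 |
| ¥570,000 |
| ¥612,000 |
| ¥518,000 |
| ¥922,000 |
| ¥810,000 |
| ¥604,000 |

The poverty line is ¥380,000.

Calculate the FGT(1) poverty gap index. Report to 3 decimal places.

0.153

Incomes under z: ¥118,000, ¥162,000, ¥338,000 (q = 3 of N = 9).
Gap ratios (z−y)/z: (380000−118000)/380000 = 0.6895; (380000−162000)/380000 = 0.5737; (380000−338000)/380000 = 0.1105.
Sum of shortfalls = 1.373684; P₁ averages over all N: 1.373684 / 9 = 0.153.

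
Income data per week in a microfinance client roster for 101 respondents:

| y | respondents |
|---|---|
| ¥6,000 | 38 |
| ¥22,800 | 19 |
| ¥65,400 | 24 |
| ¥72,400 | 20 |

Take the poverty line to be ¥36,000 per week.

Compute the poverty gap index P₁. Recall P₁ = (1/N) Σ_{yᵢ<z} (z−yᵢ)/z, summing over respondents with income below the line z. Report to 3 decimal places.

0.383

Incomes under z: 38×¥6,000, 19×¥22,800 (q = 57 of N = 101).
Shortfall ratios: (36000−6000)/36000 = 0.8333 (×38); (36000−22800)/36000 = 0.3667 (×19).
Sum of shortfalls = 38.633333; P₁ averages over all N: 38.633333 / 101 = 0.383.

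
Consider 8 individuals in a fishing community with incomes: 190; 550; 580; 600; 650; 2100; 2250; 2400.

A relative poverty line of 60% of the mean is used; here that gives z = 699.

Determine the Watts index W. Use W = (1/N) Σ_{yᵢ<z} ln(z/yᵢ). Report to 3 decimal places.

0.244

Below z: 190, 550, 580, 600, 650 (q = 5 of N = 8).
Log gaps: ln(699/190) = 1.3026; ln(699/550) = 0.2397; ln(699/580) = 0.1866; ln(699/600) = 0.1527; ln(699/650) = 0.0727.
W = 1.954381 / 8 = 0.244.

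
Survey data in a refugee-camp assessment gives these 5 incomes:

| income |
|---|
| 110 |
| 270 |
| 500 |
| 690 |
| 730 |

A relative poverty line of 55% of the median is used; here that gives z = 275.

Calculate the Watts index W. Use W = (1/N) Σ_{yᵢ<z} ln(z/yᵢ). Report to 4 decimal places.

0.1869

Incomes under z: 110, 270 (q = 2 of N = 5).
Log gaps: ln(275/110) = 0.9163; ln(275/270) = 0.0183.
W = 0.934640 / 5 = 0.1869.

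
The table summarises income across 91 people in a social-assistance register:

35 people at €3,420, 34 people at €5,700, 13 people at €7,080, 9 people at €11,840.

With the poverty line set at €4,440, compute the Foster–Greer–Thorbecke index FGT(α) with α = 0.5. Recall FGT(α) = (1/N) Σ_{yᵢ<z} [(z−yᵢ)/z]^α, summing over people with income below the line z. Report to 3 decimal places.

0.184

Below the line: 35×€3,420 (q = 35 of N = 91).
Shortfall ratios: (4440−3420)/4440 = 0.2297 (×35).
Raised to α = 0.5: 0.47930 (×35).
Sum = 16.775545; FGT(0.5) = 16.775545 / 91 = 0.184.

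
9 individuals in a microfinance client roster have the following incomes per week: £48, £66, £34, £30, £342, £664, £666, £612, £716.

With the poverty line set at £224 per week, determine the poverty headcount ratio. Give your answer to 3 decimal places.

0.444

4 of the 9 individuals have income below £224.
H = 4/9 = 0.444.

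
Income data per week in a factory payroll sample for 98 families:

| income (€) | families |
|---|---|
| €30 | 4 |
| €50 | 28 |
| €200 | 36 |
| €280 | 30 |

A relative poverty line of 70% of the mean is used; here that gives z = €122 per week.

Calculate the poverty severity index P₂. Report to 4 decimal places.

Incomes under z: 4×€30, 28×€50 (q = 32 of N = 98).
Shortfall ratios: (122−30)/122 = 0.7541 (×4); (122−50)/122 = 0.5902 (×28).
Squared: 0.5687 (×4); 0.3483 (×28).
Sum = 12.026874; P₂ = 12.026874 / 98 = 0.1227.

0.1227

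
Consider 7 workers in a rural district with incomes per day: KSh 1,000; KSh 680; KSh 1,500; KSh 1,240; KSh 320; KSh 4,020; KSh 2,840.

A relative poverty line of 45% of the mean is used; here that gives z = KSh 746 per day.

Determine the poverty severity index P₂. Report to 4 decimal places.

Incomes under z: KSh 320, KSh 680 (q = 2 of N = 7).
Relative gaps: (746−320)/746 = 0.5710; (746−680)/746 = 0.0885.
Squared: 0.3261; 0.0078.
Sum = 0.333920; P₂ = 0.333920 / 7 = 0.0477.

0.0477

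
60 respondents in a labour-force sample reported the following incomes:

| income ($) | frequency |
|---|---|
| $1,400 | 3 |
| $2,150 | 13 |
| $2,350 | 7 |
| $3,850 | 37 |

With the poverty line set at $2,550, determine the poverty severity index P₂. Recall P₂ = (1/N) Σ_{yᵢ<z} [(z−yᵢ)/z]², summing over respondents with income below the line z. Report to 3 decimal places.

0.016

Poor units: 3×$1,400, 13×$2,150, 7×$2,350 (q = 23 of N = 60).
Gap ratios (z−y)/z: (2550−1400)/2550 = 0.4510 (×3); (2550−2150)/2550 = 0.1569 (×13); (2550−2350)/2550 = 0.0784 (×7).
Squared: 0.2034 (×3); 0.0246 (×13); 0.0062 (×7).
Sum = 0.973087; P₂ = 0.973087 / 60 = 0.016.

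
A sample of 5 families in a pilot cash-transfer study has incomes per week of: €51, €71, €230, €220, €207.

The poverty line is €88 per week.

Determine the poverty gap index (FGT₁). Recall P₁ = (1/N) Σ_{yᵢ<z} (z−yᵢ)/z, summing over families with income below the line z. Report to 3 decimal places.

Below the line: €51, €71 (q = 2 of N = 5).
Relative gaps: (88−51)/88 = 0.4205; (88−71)/88 = 0.1932.
Sum of shortfalls = 0.613636; P₁ averages over all N: 0.613636 / 5 = 0.123.

0.123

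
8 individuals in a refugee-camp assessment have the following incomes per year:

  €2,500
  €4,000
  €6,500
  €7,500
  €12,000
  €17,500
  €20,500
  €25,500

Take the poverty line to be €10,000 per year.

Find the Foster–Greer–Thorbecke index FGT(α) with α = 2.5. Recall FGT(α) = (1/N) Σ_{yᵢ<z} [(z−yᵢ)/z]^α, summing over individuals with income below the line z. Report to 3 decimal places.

Below the line: €2,500, €4,000, €6,500, €7,500 (q = 4 of N = 8).
Relative gaps: (10000−2500)/10000 = 0.7500; (10000−4000)/10000 = 0.6000; (10000−6500)/10000 = 0.3500; (10000−7500)/10000 = 0.2500.
Raised to α = 2.5: 0.48714; 0.27885; 0.07247; 0.03125.
Sum = 0.869716; FGT(2.5) = 0.869716 / 8 = 0.109.

0.109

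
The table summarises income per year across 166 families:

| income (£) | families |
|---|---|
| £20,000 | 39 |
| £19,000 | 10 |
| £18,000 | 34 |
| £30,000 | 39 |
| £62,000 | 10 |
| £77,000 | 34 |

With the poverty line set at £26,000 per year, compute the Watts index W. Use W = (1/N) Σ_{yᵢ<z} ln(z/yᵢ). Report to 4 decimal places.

Below the line: 34×£18,000, 10×£19,000, 39×£20,000 (q = 83 of N = 166).
Log shortfalls: ln(26000/18000) = 0.3677 (×34); ln(26000/19000) = 0.3137 (×10); ln(26000/20000) = 0.2624 (×39).
W = 25.871424 / 166 = 0.1559.

0.1559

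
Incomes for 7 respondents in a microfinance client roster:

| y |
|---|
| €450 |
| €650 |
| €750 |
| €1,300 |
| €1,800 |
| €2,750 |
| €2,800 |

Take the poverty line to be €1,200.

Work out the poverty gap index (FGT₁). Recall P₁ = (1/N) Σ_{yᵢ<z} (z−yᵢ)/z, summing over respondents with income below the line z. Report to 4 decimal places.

Incomes under z: €450, €650, €750 (q = 3 of N = 7).
Normalized shortfalls: (1200−450)/1200 = 0.6250; (1200−650)/1200 = 0.4583; (1200−750)/1200 = 0.3750.
Sum of shortfalls = 1.458333; P₁ averages over all N: 1.458333 / 7 = 0.2083.

0.2083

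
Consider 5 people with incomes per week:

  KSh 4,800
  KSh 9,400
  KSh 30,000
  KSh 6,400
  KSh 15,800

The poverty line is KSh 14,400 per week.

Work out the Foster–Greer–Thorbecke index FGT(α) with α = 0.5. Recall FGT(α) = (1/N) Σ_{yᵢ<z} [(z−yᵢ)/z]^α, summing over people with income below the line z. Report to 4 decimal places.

Incomes under z: KSh 4,800, KSh 6,400, KSh 9,400 (q = 3 of N = 5).
Shortfall ratios: (14400−4800)/14400 = 0.6667; (14400−6400)/14400 = 0.5556; (14400−9400)/14400 = 0.3472.
Raised to α = 0.5: 0.81650; 0.74536; 0.58926.
Sum = 2.151108; FGT(0.5) = 2.151108 / 5 = 0.4302.

0.4302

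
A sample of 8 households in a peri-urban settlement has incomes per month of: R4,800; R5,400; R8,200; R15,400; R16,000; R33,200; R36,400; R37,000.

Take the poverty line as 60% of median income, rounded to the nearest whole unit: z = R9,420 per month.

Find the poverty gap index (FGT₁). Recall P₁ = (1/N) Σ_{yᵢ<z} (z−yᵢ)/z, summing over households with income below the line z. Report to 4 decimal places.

Poor units: R4,800, R5,400, R8,200 (q = 3 of N = 8).
Gap ratios (z−y)/z: (9420−4800)/9420 = 0.4904; (9420−5400)/9420 = 0.4268; (9420−8200)/9420 = 0.1295.
Σ = 1.046709. Dividing by the full population N = 8 gives P₁ = 0.1308.

0.1308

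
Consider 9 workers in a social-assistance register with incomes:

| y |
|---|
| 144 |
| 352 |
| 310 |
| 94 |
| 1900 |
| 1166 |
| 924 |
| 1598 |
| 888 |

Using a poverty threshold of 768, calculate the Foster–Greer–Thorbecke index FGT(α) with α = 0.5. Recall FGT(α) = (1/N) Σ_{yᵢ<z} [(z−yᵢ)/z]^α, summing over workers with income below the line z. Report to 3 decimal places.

0.372

Below the line: 94, 144, 310, 352 (q = 4 of N = 9).
Relative gaps: (768−94)/768 = 0.8776; (768−144)/768 = 0.8125; (768−310)/768 = 0.5964; (768−352)/768 = 0.5417.
Raised to α = 0.5: 0.93681; 0.90139; 0.77224; 0.73598.
Sum = 3.346413; FGT(0.5) = 3.346413 / 9 = 0.372.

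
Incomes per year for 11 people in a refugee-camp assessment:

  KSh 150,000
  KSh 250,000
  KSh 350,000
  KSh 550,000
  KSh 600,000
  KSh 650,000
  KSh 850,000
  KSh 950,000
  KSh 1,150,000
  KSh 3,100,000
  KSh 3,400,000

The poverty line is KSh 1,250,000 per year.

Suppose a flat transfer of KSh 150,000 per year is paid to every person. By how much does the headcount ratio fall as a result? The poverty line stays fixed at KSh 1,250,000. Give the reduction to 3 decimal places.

0.091

Before: below the line — KSh 150,000, KSh 250,000, KSh 350,000, KSh 550,000, KSh 600,000, KSh 650,000, KSh 850,000, KSh 950,000, KSh 1,150,000; headcount ratio = 0.81818.
After the KSh 150,000 transfer: below the line — KSh 300,000, KSh 400,000, KSh 500,000, KSh 700,000, KSh 750,000, KSh 800,000, KSh 1,000,000, KSh 1,100,000; headcount ratio = 0.72727.
Reduction = 0.81818 − 0.72727 = 0.091.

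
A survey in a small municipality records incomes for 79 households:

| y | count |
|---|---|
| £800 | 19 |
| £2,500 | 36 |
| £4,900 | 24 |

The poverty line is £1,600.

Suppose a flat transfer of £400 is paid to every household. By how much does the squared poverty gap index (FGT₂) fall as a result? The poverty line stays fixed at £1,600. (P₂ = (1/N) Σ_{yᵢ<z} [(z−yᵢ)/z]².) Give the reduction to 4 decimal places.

0.0451

Before: below the line — 19×£800; squared poverty gap index (FGT₂) = 0.060127.
After the £400 transfer: below the line — 19×£1,200; squared poverty gap index (FGT₂) = 0.015032.
Reduction = 0.060127 − 0.015032 = 0.0451.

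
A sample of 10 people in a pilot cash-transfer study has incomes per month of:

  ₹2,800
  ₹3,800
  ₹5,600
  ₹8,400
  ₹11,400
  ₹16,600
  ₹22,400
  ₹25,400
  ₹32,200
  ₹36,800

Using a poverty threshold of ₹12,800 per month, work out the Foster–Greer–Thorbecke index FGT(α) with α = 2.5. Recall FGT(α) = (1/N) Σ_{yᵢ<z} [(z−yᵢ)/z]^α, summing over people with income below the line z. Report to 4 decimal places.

Incomes under z: ₹2,800, ₹3,800, ₹5,600, ₹8,400, ₹11,400 (q = 5 of N = 10).
Normalized shortfalls: (12800−2800)/12800 = 0.7812; (12800−3800)/12800 = 0.7031; (12800−5600)/12800 = 0.5625; (12800−8400)/12800 = 0.3438; (12800−11400)/12800 = 0.1094.
Raised to α = 2.5: 0.53948; 0.41455; 0.23730; 0.06928; 0.00396.
Sum = 1.264575; FGT(2.5) = 1.264575 / 10 = 0.1265.

0.1265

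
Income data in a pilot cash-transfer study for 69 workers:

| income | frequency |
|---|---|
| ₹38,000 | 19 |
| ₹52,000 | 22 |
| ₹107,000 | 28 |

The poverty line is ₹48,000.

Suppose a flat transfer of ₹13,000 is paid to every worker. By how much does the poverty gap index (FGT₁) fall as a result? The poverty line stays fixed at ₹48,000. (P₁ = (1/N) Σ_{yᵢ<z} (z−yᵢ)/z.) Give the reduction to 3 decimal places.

0.057

Before: below the line — 19×₹38,000; poverty gap index (FGT₁) = 0.05737.
After the ₹13,000 transfer: below the line — none; poverty gap index (FGT₁) = 0.00000.
Reduction = 0.05737 − 0.00000 = 0.057.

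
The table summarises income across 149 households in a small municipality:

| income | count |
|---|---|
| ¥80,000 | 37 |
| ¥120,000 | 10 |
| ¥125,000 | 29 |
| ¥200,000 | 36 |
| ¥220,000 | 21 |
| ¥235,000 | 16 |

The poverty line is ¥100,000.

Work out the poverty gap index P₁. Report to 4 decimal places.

0.0497

Below z: 37×¥80,000 (q = 37 of N = 149).
Shortfall ratios: (100000−80000)/100000 = 0.2000 (×37).
Σ = 7.400000. Dividing by the full population N = 149 gives P₁ = 0.0497.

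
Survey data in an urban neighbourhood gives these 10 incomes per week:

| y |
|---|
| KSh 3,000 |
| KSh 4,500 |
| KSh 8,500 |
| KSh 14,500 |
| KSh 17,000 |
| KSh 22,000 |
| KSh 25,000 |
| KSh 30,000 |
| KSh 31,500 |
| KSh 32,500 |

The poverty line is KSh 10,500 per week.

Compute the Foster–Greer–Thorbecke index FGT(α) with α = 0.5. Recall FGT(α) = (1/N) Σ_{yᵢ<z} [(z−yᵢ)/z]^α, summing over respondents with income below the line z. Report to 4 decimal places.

0.2038

Below the line: KSh 3,000, KSh 4,500, KSh 8,500 (q = 3 of N = 10).
Relative gaps: (10500−3000)/10500 = 0.7143; (10500−4500)/10500 = 0.5714; (10500−8500)/10500 = 0.1905.
Raised to α = 0.5: 0.84515; 0.75593; 0.43644.
Sum = 2.037519; FGT(0.5) = 2.037519 / 10 = 0.2038.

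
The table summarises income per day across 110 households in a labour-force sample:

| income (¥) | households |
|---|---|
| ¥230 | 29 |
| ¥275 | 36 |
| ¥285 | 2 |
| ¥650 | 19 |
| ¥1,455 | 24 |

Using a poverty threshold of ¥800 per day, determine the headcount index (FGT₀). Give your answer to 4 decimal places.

86 of the 110 households have income below ¥800.
H = 86/110 = 0.7818.

0.7818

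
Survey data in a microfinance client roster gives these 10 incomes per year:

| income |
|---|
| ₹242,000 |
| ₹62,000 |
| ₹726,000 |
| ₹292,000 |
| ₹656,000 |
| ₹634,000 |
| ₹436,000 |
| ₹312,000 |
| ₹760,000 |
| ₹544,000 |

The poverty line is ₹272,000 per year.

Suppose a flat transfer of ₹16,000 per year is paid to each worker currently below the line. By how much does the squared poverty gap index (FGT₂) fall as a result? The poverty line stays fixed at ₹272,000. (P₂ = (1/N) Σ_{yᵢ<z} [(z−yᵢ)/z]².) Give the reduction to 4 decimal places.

Before: below the line — ₹62,000, ₹242,000; squared poverty gap index (FGT₂) = 0.060824.
After the ₹16,000 transfer: below the line — ₹78,000, ₹258,000; squared poverty gap index (FGT₂) = 0.051135.
Reduction = 0.060824 − 0.051135 = 0.0097.

0.0097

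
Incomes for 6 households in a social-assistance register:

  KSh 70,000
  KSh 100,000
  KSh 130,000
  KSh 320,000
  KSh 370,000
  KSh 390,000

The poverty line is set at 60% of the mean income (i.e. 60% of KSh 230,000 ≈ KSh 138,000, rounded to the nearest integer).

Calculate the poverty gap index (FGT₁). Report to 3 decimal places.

0.138

Below z: KSh 70,000, KSh 100,000, KSh 130,000 (q = 3 of N = 6).
Shortfall ratios: (138000−70000)/138000 = 0.4928; (138000−100000)/138000 = 0.2754; (138000−130000)/138000 = 0.0580.
Σ = 0.826087. Dividing by the full population N = 6 gives P₁ = 0.138.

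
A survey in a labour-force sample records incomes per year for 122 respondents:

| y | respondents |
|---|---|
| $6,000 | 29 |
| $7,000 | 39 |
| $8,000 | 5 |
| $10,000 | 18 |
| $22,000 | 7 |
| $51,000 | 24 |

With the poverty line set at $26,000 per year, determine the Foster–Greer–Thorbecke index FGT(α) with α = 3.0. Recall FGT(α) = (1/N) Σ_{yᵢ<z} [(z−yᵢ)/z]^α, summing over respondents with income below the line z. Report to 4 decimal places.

Incomes under z: 29×$6,000, 39×$7,000, 5×$8,000, 18×$10,000, 7×$22,000 (q = 98 of N = 122).
Relative gaps: (26000−6000)/26000 = 0.7692 (×29); (26000−7000)/26000 = 0.7308 (×39); (26000−8000)/26000 = 0.6923 (×5); (26000−10000)/26000 = 0.6154 (×18); (26000−22000)/26000 = 0.1538 (×7).
Raised to α = 3.0: 0.45517 (×29); 0.39025 (×39); 0.33182 (×5); 0.23305 (×18); 0.00364 (×7).
Sum = 34.298873; FGT(3.0) = 34.298873 / 122 = 0.2811.

0.2811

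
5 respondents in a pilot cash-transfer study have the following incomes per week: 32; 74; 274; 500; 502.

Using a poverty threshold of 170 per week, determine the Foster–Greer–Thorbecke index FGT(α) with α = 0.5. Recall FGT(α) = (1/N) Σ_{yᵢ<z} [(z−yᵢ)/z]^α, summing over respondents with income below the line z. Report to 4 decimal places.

Below the line: 32, 74 (q = 2 of N = 5).
Gap ratios (z−y)/z: (170−32)/170 = 0.8118; (170−74)/170 = 0.5647.
Raised to α = 0.5: 0.90098; 0.75147.
Sum = 1.652449; FGT(0.5) = 1.652449 / 5 = 0.3305.

0.3305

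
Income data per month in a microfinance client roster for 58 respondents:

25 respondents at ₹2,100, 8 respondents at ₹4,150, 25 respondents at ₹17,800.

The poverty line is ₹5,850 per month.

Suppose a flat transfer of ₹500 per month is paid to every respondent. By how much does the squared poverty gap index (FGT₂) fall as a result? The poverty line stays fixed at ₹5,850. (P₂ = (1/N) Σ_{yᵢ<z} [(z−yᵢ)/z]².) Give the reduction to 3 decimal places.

0.050

Before: below the line — 25×₹2,100, 8×₹4,150; squared poverty gap index (FGT₂) = 0.18877.
After the ₹500 transfer: below the line — 25×₹2,600, 8×₹4,650; squared poverty gap index (FGT₂) = 0.13884.
Reduction = 0.18877 − 0.13884 = 0.050.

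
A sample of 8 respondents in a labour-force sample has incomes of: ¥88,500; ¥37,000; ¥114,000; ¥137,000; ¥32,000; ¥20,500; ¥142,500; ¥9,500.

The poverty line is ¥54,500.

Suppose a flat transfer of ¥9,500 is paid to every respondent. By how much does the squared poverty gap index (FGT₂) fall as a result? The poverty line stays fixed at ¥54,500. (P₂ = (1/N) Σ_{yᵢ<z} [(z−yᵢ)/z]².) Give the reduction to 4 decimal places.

0.0800

Before: below the line — ¥9,500, ¥20,500, ¥32,000, ¥37,000; squared poverty gap index (FGT₂) = 0.168062.
After the ¥9,500 transfer: below the line — ¥19,000, ¥30,000, ¥41,500, ¥46,500; squared poverty gap index (FGT₂) = 0.088103.
Reduction = 0.168062 − 0.088103 = 0.0800.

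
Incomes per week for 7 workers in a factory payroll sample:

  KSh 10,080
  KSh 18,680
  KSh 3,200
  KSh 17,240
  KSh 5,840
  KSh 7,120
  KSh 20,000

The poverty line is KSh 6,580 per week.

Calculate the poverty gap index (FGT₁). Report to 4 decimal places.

Poor units: KSh 3,200, KSh 5,840 (q = 2 of N = 7).
Normalized shortfalls: (6580−3200)/6580 = 0.5137; (6580−5840)/6580 = 0.1125.
Σ = 0.626140. Dividing by the full population N = 7 gives P₁ = 0.0894.

0.0894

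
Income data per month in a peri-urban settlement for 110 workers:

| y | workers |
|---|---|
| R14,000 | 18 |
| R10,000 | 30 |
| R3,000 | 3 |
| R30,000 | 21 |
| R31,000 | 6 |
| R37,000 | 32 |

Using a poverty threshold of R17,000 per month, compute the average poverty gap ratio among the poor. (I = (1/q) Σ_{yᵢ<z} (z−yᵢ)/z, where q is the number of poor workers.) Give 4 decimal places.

Poor units: 3×R3,000, 30×R10,000, 18×R14,000 (q = 51 of N = 110).
Relative gaps: 0.8235 (×3), 0.4118 (×30), 0.1765 (×18); sum = 18.000000.
I averages over the q = 51 poor units only: 18.000000 / 51 = 0.3529.

0.3529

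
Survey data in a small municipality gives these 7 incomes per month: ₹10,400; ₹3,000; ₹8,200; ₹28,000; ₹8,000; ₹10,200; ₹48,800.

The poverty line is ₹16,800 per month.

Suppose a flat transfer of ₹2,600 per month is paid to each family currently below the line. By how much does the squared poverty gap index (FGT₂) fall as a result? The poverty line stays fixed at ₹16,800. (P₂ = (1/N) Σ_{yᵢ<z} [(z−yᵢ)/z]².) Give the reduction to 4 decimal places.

Before: below the line — ₹3,000, ₹8,000, ₹8,200, ₹10,200, ₹10,400; squared poverty gap index (FGT₂) = 0.215804.
After the ₹2,600 transfer: below the line — ₹5,600, ₹10,600, ₹10,800, ₹12,800, ₹13,000; squared poverty gap index (FGT₂) = 0.116578.
Reduction = 0.215804 − 0.116578 = 0.0992.

0.0992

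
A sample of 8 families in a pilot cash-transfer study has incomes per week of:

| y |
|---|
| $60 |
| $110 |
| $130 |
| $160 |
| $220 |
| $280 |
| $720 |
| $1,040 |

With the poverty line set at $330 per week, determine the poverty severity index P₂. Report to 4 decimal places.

Below the line: $60, $110, $130, $160, $220, $280 (q = 6 of N = 8).
Relative gaps: (330−60)/330 = 0.8182; (330−110)/330 = 0.6667; (330−130)/330 = 0.6061; (330−160)/330 = 0.5152; (330−220)/330 = 0.3333; (330−280)/330 = 0.1515.
Squared: 0.6694; 0.4444; 0.3673; 0.2654; 0.1111; 0.0230.
Sum = 1.880624; P₂ = 1.880624 / 8 = 0.2351.

0.2351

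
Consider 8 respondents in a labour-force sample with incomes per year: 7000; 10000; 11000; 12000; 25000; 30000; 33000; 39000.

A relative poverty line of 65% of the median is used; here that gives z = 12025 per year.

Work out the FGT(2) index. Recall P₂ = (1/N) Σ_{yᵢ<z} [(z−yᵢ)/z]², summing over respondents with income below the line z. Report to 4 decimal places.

0.0263

Below the line: 7000, 10000, 11000, 12000 (q = 4 of N = 8).
Relative gaps: (12025−7000)/12025 = 0.4179; (12025−10000)/12025 = 0.1684; (12025−11000)/12025 = 0.0852; (12025−12000)/12025 = 0.0021.
Squared: 0.1746; 0.0284; 0.0073; 0.0000.
Sum = 0.210252; P₂ = 0.210252 / 8 = 0.0263.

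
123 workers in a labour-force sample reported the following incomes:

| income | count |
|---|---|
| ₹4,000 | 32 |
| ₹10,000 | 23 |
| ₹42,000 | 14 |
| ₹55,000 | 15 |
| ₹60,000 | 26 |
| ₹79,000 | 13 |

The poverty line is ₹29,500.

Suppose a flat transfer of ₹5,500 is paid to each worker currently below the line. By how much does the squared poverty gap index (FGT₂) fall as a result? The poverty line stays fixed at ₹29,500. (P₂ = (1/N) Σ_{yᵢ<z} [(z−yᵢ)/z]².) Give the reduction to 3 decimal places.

0.114

Before: below the line — 32×₹4,000, 23×₹10,000; squared poverty gap index (FGT₂) = 0.27610.
After the ₹5,500 transfer: below the line — 32×₹9,500, 23×₹15,500; squared poverty gap index (FGT₂) = 0.16170.
Reduction = 0.27610 − 0.16170 = 0.114.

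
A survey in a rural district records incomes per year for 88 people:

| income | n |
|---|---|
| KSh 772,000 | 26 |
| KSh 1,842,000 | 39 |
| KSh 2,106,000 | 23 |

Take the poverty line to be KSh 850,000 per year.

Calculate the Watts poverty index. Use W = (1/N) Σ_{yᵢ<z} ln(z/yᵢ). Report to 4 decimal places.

Below z: 26×KSh 772,000 (q = 26 of N = 88).
Log shortfalls: ln(850000/772000) = 0.0963 (×26).
W = 2.502547 / 88 = 0.0284.

0.0284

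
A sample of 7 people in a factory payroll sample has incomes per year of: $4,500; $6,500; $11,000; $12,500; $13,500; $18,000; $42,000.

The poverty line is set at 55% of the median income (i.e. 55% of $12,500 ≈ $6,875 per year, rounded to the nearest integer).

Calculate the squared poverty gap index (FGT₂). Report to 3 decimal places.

0.017

Poor units: $4,500, $6,500 (q = 2 of N = 7).
Gap ratios (z−y)/z: (6875−4500)/6875 = 0.3455; (6875−6500)/6875 = 0.0545.
Squared: 0.1193; 0.0030.
Sum = 0.122314; P₂ = 0.122314 / 7 = 0.017.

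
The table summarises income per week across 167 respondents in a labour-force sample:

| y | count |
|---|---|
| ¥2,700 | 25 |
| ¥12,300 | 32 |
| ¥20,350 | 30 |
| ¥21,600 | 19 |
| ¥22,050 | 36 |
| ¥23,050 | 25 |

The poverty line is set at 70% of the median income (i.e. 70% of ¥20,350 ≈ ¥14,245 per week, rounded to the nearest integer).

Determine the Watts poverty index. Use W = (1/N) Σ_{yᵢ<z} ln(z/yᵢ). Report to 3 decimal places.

Below z: 25×¥2,700, 32×¥12,300 (q = 57 of N = 167).
Log gaps: ln(14245/2700) = 1.6632 (×25); ln(14245/12300) = 0.1468 (×32).
W = 46.276669 / 167 = 0.277.

0.277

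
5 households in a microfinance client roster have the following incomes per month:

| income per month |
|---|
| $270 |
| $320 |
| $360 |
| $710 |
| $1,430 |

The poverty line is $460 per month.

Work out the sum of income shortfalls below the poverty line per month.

$430

Incomes under z: $270, $320, $360 (q = 3 of N = 5).
Individual gaps: 460−270 = 190; 460−320 = 140; 460−360 = 100.
Aggregate gap = $430.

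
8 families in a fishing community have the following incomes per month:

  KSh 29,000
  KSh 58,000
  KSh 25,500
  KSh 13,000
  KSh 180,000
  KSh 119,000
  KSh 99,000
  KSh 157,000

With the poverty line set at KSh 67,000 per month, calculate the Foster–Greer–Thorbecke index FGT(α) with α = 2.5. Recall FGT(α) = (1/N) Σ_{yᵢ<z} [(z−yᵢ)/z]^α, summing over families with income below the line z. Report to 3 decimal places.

Below the line: KSh 13,000, KSh 25,500, KSh 29,000, KSh 58,000 (q = 4 of N = 8).
Shortfall ratios: (67000−13000)/67000 = 0.8060; (67000−25500)/67000 = 0.6194; (67000−29000)/67000 = 0.5672; (67000−58000)/67000 = 0.1343.
Raised to α = 2.5: 0.58317; 0.30195; 0.24225; 0.00661.
Sum = 1.133990; FGT(2.5) = 1.133990 / 8 = 0.142.

0.142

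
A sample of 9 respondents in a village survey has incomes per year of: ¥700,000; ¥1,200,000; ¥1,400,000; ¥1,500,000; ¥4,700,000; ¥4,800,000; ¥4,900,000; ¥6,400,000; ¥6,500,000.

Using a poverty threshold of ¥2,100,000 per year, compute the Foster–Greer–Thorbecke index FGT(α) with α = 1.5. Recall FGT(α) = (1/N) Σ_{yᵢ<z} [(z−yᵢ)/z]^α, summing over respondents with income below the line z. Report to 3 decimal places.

Poor units: ¥700,000, ¥1,200,000, ¥1,400,000, ¥1,500,000 (q = 4 of N = 9).
Relative gaps: (2100000−700000)/2100000 = 0.6667; (2100000−1200000)/2100000 = 0.4286; (2100000−1400000)/2100000 = 0.3333; (2100000−1500000)/2100000 = 0.2857.
Raised to α = 1.5: 0.54433; 0.28057; 0.19245; 0.15272.
Sum = 1.170068; FGT(1.5) = 1.170068 / 9 = 0.130.

0.130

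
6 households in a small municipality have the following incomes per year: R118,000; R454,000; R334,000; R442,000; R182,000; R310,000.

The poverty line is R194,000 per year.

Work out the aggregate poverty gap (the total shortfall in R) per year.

Poor units: R118,000, R182,000 (q = 2 of N = 6).
Individual gaps: 194000−118000 = 76000; 194000−182000 = 12000.
Aggregate gap = R88,000.

R88,000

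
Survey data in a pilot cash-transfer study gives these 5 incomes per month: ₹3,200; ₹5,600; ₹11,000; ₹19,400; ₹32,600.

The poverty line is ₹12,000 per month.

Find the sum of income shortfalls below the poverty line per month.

Below the line: ₹3,200, ₹5,600, ₹11,000 (q = 3 of N = 5).
Individual gaps: 12000−3200 = 8800; 12000−5600 = 6400; 12000−11000 = 1000.
Aggregate gap = ₹16,200.

₹16,200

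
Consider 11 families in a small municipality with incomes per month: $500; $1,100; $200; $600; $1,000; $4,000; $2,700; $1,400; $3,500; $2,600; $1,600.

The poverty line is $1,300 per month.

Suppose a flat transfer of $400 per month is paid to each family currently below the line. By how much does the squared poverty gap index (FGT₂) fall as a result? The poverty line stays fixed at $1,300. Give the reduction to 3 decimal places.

Before: below the line — $200, $500, $600, $1,000, $1,100; squared poverty gap index (FGT₂) = 0.13287.
After the $400 transfer: below the line — $600, $900, $1,000; squared poverty gap index (FGT₂) = 0.03981.
Reduction = 0.13287 − 0.03981 = 0.093.

0.093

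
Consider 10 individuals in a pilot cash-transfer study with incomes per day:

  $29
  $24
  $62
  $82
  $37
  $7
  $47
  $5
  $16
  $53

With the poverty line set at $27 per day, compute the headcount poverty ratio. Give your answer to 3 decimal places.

0.400

4 of the 10 individuals have income below $27.
H = 4/10 = 0.400.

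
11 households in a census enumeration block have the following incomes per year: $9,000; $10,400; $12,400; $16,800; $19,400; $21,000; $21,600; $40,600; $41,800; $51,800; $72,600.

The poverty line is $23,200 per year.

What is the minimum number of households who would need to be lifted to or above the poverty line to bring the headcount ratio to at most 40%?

3

7 of the 11 households are poor, so H = 7/11 = 0.636.
A headcount ratio of at most 40% allows at most ⌊0.40 × 11⌋ = 4 poor households.
So at least 7 − 4 = 3 must be lifted.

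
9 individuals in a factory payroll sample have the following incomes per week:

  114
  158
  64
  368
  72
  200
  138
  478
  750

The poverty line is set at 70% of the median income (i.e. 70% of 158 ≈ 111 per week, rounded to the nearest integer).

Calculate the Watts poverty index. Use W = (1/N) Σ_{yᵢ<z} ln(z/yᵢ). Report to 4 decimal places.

Incomes under z: 64, 72 (q = 2 of N = 9).
Log gaps: ln(111/64) = 0.5506; ln(111/72) = 0.4329.
W = 0.983511 / 9 = 0.1093.

0.1093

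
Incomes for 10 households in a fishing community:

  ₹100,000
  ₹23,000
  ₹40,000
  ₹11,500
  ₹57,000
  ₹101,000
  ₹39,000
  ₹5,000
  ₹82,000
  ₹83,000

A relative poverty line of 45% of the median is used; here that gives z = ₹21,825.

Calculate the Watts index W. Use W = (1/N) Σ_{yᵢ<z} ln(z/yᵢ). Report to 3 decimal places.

0.211

Below z: ₹5,000, ₹11,500 (q = 2 of N = 10).
ln(z/y) terms: ln(21825/5000) = 1.4736; ln(21825/11500) = 0.6407.
W = 2.114327 / 10 = 0.211.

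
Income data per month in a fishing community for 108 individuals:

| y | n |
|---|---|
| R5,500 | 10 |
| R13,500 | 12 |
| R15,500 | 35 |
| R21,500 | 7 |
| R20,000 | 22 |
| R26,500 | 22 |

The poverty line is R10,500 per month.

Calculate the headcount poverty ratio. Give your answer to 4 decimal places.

10 of the 108 individuals have income below R10,500.
H = 10/108 = 0.0926.

0.0926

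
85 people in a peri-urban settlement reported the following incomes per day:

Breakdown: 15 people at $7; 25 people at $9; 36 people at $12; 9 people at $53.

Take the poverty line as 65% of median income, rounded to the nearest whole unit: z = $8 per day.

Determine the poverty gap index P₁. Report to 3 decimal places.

0.022

Below the line: 15×$7 (q = 15 of N = 85).
Normalized shortfalls: (8−7)/8 = 0.1250 (×15).
Sum of shortfalls = 1.875000; P₁ averages over all N: 1.875000 / 85 = 0.022.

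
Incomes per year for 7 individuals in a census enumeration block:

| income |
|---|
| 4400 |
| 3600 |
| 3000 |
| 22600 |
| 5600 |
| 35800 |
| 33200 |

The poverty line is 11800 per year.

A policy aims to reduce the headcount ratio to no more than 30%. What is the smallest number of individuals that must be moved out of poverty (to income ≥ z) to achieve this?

2

Currently q = 4 of N = 7 are below the line (H = 0.571).
A headcount ratio of at most 30% allows at most ⌊0.30 × 7⌋ = 2 poor individuals.
So at least 4 − 2 = 2 must be lifted.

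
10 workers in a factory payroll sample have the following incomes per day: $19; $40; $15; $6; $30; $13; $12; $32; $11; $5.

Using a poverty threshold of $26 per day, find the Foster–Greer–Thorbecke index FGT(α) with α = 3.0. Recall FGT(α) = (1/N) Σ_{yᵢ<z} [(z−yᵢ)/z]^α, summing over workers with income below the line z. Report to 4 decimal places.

0.1550

Below the line: $5, $6, $11, $12, $13, $15, $19 (q = 7 of N = 10).
Gap ratios (z−y)/z: (26−5)/26 = 0.8077; (26−6)/26 = 0.7692; (26−11)/26 = 0.5769; (26−12)/26 = 0.5385; (26−13)/26 = 0.5000; (26−15)/26 = 0.4231; (26−19)/26 = 0.2692.
Raised to α = 3.0: 0.52691; 0.45517; 0.19202; 0.15612; 0.12500; 0.07573; 0.01952.
Sum = 1.550467; FGT(3.0) = 1.550467 / 10 = 0.1550.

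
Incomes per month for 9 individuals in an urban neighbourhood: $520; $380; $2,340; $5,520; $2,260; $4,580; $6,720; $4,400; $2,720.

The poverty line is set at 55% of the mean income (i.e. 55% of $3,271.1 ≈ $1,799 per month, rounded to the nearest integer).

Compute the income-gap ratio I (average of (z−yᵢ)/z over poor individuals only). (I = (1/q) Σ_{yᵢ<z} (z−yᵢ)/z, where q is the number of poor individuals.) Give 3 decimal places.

0.750

Incomes under z: $380, $520 (q = 2 of N = 9).
Relative gaps: 0.7888, 0.7110; sum = 1.499722.
The income-gap ratio divides by q (the poor only): 1.499722 / 2 = 0.750.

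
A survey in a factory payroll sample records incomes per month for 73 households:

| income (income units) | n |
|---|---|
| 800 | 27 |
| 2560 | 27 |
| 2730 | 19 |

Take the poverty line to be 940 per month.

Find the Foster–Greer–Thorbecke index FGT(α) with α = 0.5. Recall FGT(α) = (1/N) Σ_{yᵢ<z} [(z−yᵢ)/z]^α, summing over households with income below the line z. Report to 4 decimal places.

Below the line: 27×800 (q = 27 of N = 73).
Shortfall ratios: (940−800)/940 = 0.1489 (×27).
Raised to α = 0.5: 0.38592 (×27).
Sum = 10.419907; FGT(0.5) = 10.419907 / 73 = 0.1427.

0.1427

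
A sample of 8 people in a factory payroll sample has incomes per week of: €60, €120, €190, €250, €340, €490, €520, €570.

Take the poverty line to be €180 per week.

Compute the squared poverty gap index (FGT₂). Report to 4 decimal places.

Below z: €60, €120 (q = 2 of N = 8).
Relative gaps: (180−60)/180 = 0.6667; (180−120)/180 = 0.3333.
Squared: 0.4444; 0.1111.
Sum = 0.555556; P₂ = 0.555556 / 8 = 0.0694.

0.0694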